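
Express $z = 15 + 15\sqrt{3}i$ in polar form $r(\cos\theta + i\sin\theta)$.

r = |z| = sqrt(a^2 + b^2) = sqrt((15)^2 + (15*sqrt(3))^2) = sqrt(225 + 675) = sqrt(900) = 30
θ = arctan(b/a) = arctan(25.9808/15) (quadrant-adjusted) = 60°
z = 30(cos 60° + i sin 60°)


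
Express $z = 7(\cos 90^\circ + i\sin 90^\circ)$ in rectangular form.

a = r cos θ = 7 * 0 = 0
b = r sin θ = 7 * 1 = 7
z = 7i


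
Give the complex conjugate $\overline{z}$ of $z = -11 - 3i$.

If z = a + bi, then conjugate(z) = a - bi
conjugate(-11 - 3i) = -11 + 3i


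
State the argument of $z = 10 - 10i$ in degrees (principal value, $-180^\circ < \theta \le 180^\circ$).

θ = arctan(b/a) = arctan(-10/10) (quadrant-adjusted) = -45°


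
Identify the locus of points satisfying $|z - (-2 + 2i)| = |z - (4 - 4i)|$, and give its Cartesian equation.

|z - z1| = |z - z2| means z is equidistant from z1 and z2,
i.e. the perpendicular bisector of the segment from (-2, 2) to (4, -4) (midpoint (1, -1)).
With z = x + yi, square both sides:
(x - (-2))^2 + (y - 2)^2 = (x - 4)^2 + (y - (-4))^2
The x^2 and y^2 terms cancel: 12x + (-12)y = 32 - 8 = 24
Simplify: x - y = 2
Locus: Perpendicular bisector of the segment from (-2, 2) to (4, -4): the line x - y = 2


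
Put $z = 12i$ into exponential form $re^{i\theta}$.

r = |z| = sqrt((0)^2 + (12)^2) = sqrt(0 + 144) = sqrt(144) = 12
a = 0 and b > 0, so z lies on the positive imaginary axis: θ = 90° = π/2
z = 12e^(i*π/2)


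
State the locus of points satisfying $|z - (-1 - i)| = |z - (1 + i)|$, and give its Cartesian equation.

|z - z1| = |z - z2| means z is equidistant from z1 and z2,
i.e. the perpendicular bisector of the segment from (-1, -1) to (1, 1) (midpoint (0, 0)).
With z = x + yi, square both sides:
(x - (-1))^2 + (y - (-1))^2 = (x - 1)^2 + (y - 1)^2
The x^2 and y^2 terms cancel: 4x + 4y = 2 - 2 = 0
Simplify: x + y = 0
Locus: Perpendicular bisector of the segment from (-1, -1) to (1, 1): the line x + y = 0


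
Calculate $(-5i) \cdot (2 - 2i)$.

(a1*a2 - b1*b2) + (a1*b2 + b1*a2)i
= (0 - 10) + (0 + (-10))i
= -10 - 10i


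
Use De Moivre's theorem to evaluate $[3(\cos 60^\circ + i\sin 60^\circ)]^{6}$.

By De Moivre: z^n = r^n(cos(nθ) + i sin(nθ))
= 3^6(cos(6*60°) + i sin(6*60°))
= 729(cos 0° + i sin 0°)
= 729


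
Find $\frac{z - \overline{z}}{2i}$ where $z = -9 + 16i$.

z - conjugate(z) = 2bi
(z - conjugate(z))/(2i) = 2bi/(2i) = b = 16


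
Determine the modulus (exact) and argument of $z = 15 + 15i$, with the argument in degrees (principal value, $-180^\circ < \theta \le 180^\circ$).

|z| = sqrt(15^2 + 15^2) = sqrt(450)
arg(z) = arctan(b/a) = arctan(15/15) (quadrant-adjusted) = 45°


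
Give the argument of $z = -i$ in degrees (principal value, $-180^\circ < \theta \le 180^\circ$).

a = 0 and b < 0, so z lies on the negative imaginary axis: θ = -90°


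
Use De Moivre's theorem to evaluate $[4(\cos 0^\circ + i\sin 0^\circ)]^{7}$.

By De Moivre: z^n = r^n(cos(nθ) + i sin(nθ))
= 4^7(cos(7*0°) + i sin(7*0°))
= 16384(cos 0° + i sin 0°)
= 16384


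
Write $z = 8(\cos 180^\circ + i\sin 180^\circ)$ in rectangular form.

a = r cos θ = 8 * -1 = -8
b = r sin θ = 8 * 0 = 0
z = -8


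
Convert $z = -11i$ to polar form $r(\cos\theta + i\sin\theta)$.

r = |z| = sqrt(a^2 + b^2) = sqrt((0)^2 + (-11)^2) = sqrt(0 + 121) = sqrt(121) = 11
a = 0 and b < 0, so z lies on the negative imaginary axis: θ = 270°
z = 11(cos 270° + i sin 270°)


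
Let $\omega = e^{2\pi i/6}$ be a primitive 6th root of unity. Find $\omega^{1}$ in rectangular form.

ω^1 = e^(2πi·1/6) = e^(i·1π/3)
= cos(1π/3) + i sin(1π/3)
= 1/2 + (sqrt(3)/2)i


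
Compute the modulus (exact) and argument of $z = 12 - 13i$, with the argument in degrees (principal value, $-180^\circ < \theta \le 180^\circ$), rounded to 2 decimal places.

|z| = sqrt(12^2 + (-13)^2) = sqrt(313)
arg(z) = arctan(b/a) = arctan(-13/12) (quadrant-adjusted) = -47.29°


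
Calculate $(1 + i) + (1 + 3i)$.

(1 + 1) + (1 + 3)i = 2 + 4i


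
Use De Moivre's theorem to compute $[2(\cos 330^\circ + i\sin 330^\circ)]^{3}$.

By De Moivre: z^n = r^n(cos(nθ) + i sin(nθ))
= 2^3(cos(3*330°) + i sin(3*330°))
= 8(cos 270° + i sin 270°)
= -8i


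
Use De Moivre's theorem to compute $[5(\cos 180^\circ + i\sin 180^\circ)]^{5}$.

By De Moivre: z^n = r^n(cos(nθ) + i sin(nθ))
= 5^5(cos(5*180°) + i sin(5*180°))
= 3125(cos 180° + i sin 180°)
= -3125


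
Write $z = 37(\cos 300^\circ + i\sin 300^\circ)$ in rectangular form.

a = r cos θ = 37 * 1/2 = 37/2
b = r sin θ = 37 * -sqrt(3)/2 = -37*sqrt(3)/2
z = 37/2 - (37*sqrt(3)/2)i


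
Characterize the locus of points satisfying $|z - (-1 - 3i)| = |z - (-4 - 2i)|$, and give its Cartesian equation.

|z - z1| = |z - z2| means z is equidistant from z1 and z2,
i.e. the perpendicular bisector of the segment from (-1, -3) to (-4, -2) (midpoint (-5/2, -5/2)).
With z = x + yi, square both sides:
(x - (-1))^2 + (y - (-3))^2 = (x - (-4))^2 + (y - (-2))^2
The x^2 and y^2 terms cancel: -6x + 2y = 20 - 10 = 10
Simplify: 3x - y = -5
Locus: Perpendicular bisector of the segment from (-1, -3) to (-4, -2): the line 3x - y = -5


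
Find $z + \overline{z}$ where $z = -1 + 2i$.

z + conjugate(z) = (a + bi) + (a - bi) = 2a
= 2 * (-1) = -2


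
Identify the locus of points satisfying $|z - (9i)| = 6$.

|z - z0| = r describes a circle centered at z0 with radius r
Here z0 = 9i and r = 6
Locus: Circle centered at (0, 9) with radius 6


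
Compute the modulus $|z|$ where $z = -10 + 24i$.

|z| = sqrt(a^2 + b^2) = sqrt((-10)^2 + 24^2) = sqrt(676) = 26


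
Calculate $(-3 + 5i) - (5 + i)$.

(-3 - 5) + (5 - 1)i = -8 + 4i


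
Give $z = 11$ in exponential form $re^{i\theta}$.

r = |z| = sqrt((11)^2 + (0)^2) = sqrt(121 + 0) = sqrt(121) = 11
b = 0 and a > 0, so z lies on the positive real axis: θ = 0
z = 11e^(i*0) = 11


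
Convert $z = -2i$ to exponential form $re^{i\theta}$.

r = |z| = sqrt((0)^2 + (-2)^2) = sqrt(0 + 4) = sqrt(4) = 2
a = 0 and b < 0, so z lies on the negative imaginary axis: θ = -90° = -π/2
z = 2e^(-i*π/2)


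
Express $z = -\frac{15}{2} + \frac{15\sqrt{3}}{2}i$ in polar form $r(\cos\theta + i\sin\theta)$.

r = |z| = sqrt(a^2 + b^2) = sqrt((-15/2)^2 + (15*sqrt(3)/2)^2) = sqrt(225/4 + 675/4) = sqrt(225) = 15
θ = arctan(b/a) = arctan(12.9904/-7.5) (quadrant-adjusted) = 120°
z = 15(cos 120° + i sin 120°)


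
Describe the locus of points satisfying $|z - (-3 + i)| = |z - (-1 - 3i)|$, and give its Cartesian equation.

|z - z1| = |z - z2| means z is equidistant from z1 and z2,
i.e. the perpendicular bisector of the segment from (-3, 1) to (-1, -3) (midpoint (-2, -1)).
With z = x + yi, square both sides:
(x - (-3))^2 + (y - 1)^2 = (x - (-1))^2 + (y - (-3))^2
The x^2 and y^2 terms cancel: 4x + (-8)y = 10 - 10 = 0
Simplify: x - 2y = 0
Locus: Perpendicular bisector of the segment from (-3, 1) to (-1, -3): the line x - 2y = 0


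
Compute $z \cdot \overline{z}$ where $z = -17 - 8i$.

z * conjugate(z) = |z|^2 = a^2 + b^2
= (-17)^2 + (-8)^2 = 353


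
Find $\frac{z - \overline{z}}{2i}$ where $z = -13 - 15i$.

z - conjugate(z) = 2bi
(z - conjugate(z))/(2i) = 2bi/(2i) = b = -15


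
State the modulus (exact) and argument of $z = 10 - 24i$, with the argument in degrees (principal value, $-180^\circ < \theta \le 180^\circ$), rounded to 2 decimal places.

|z| = sqrt(10^2 + (-24)^2) = 26
arg(z) = arctan(b/a) = arctan(-24/10) (quadrant-adjusted) = -67.38°


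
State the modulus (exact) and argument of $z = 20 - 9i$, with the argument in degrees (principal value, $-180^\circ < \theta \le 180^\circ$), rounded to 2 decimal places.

|z| = sqrt(20^2 + (-9)^2) = sqrt(481)
arg(z) = arctan(b/a) = arctan(-9/20) (quadrant-adjusted) = -24.23°


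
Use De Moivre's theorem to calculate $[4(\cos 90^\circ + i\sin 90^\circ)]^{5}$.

By De Moivre: z^n = r^n(cos(nθ) + i sin(nθ))
= 4^5(cos(5*90°) + i sin(5*90°))
= 1024(cos 90° + i sin 90°)
= 1024i


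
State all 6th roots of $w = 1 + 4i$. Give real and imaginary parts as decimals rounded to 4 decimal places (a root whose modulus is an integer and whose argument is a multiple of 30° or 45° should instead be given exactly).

|w| = sqrt(17) ≈ 4.123106, arg(w) ≈ 75.963757°
Root modulus = sqrt(17)^(1/6) ≈ 1.266302
Root arguments: θ_k = (arg(w) + 360°k)/6 for k = 0, 1, ..., 5
Compute each root as (root modulus)(cos θ_k + i sin θ_k) using full-precision intermediates, then round to 4 decimal places.
Roots: 1.2355 + 0.2775i, 0.3774 + 1.2088i, -0.8581 + 0.9312i, -1.2355 - 0.2775i, -0.3774 - 1.2088i, 0.8581 - 0.9312i


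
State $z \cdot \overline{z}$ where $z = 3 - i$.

z * conjugate(z) = |z|^2 = a^2 + b^2
= 3^2 + (-1)^2 = 10


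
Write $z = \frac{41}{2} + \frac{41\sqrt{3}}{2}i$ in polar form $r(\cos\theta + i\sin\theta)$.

r = |z| = sqrt(a^2 + b^2) = sqrt((41/2)^2 + (41*sqrt(3)/2)^2) = sqrt(1681/4 + 5043/4) = sqrt(1681) = 41
θ = arctan(b/a) = arctan(35.507/20.5) (quadrant-adjusted) = 60°
z = 41(cos 60° + i sin 60°)


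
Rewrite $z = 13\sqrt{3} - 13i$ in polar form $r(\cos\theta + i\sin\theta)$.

r = |z| = sqrt(a^2 + b^2) = sqrt((13*sqrt(3))^2 + (-13)^2) = sqrt(507 + 169) = sqrt(676) = 26
θ = arctan(b/a) = arctan(-13/22.5167) (quadrant-adjusted) = 330°
z = 26(cos 330° + i sin 330°)


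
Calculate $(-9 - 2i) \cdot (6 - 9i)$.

(a1*a2 - b1*b2) + (a1*b2 + b1*a2)i
= (-54 - 18) + (81 + (-12))i
= -72 + 69i


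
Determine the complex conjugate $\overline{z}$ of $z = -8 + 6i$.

If z = a + bi, then conjugate(z) = a - bi
conjugate(-8 + 6i) = -8 - 6i


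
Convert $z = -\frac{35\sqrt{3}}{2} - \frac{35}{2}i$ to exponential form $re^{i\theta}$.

r = |z| = sqrt((-35*sqrt(3)/2)^2 + (-35/2)^2) = sqrt(3675/4 + 1225/4) = sqrt(1225) = 35
θ = arctan(b/a) = arctan(-17.5/-30.3109) (quadrant-adjusted) = 210° = 7π/6
z = 35e^(i*7π/6)


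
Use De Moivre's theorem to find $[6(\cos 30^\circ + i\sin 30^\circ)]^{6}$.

By De Moivre: z^n = r^n(cos(nθ) + i sin(nθ))
= 6^6(cos(6*30°) + i sin(6*30°))
= 46656(cos 180° + i sin 180°)
= -46656


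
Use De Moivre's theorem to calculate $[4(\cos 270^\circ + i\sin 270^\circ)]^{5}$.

By De Moivre: z^n = r^n(cos(nθ) + i sin(nθ))
= 4^5(cos(5*270°) + i sin(5*270°))
= 1024(cos 270° + i sin 270°)
= -1024i


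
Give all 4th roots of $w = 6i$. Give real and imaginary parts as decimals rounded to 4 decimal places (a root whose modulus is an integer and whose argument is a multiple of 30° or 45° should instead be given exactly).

|w| = 6, arg(w) = 90°
Root modulus = 6^(1/4) ≈ 1.565085
Root arguments: θ_k = (90° + 360°k)/4 for k = 0, 1, ..., 3
Compute each root as (root modulus)(cos θ_k + i sin θ_k) using full-precision intermediates, then round to 4 decimal places.
Roots: 1.4459 + 0.5989i, -0.5989 + 1.4459i, -1.4459 - 0.5989i, 0.5989 - 1.4459i


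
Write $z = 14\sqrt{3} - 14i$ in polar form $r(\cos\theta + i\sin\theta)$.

r = |z| = sqrt(a^2 + b^2) = sqrt((14*sqrt(3))^2 + (-14)^2) = sqrt(588 + 196) = sqrt(784) = 28
θ = arctan(b/a) = arctan(-14/24.2487) (quadrant-adjusted) = 330°
z = 28(cos 330° + i sin 330°)


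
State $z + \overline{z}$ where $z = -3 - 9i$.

z + conjugate(z) = (a + bi) + (a - bi) = 2a
= 2 * (-3) = -6


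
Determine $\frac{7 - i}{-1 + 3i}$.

Multiply numerator and denominator by conjugate (-1 - 3i):
= (7 - i)(-1 - 3i) / ((-1)^2 + 3^2)
= (-10 - 20i) / 10
= -1 - 2i


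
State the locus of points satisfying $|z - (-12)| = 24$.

|z - z0| = r describes a circle centered at z0 with radius r
Here z0 = -12 and r = 24
Locus: Circle centered at (-12, 0) with radius 24


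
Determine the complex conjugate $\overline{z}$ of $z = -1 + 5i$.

If z = a + bi, then conjugate(z) = a - bi
conjugate(-1 + 5i) = -1 - 5i


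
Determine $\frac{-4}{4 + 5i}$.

Multiply numerator and denominator by conjugate (4 - 5i):
= (-4)(4 - 5i) / (4^2 + 5^2)
= (-16 + 20i) / 41
= -16/41 + (20/41)i


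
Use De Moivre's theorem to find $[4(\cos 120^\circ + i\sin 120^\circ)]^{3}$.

By De Moivre: z^n = r^n(cos(nθ) + i sin(nθ))
= 4^3(cos(3*120°) + i sin(3*120°))
= 64(cos 0° + i sin 0°)
= 64


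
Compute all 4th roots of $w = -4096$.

|w| = 4096, arg(w) = 180°
Root modulus = 4096^(1/4) = 8
Root arguments: θ_k = (180° + 360°k)/4 for k = 0, 1, ..., 3
Roots: 4*sqrt(2) + 4*sqrt(2)i, -4*sqrt(2) + 4*sqrt(2)i, -4*sqrt(2) - 4*sqrt(2)i, 4*sqrt(2) - 4*sqrt(2)i


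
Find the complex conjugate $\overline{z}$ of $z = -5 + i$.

If z = a + bi, then conjugate(z) = a - bi
conjugate(-5 + i) = -5 - i


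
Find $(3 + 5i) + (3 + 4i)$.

(3 + 3) + (5 + 4)i = 6 + 9i


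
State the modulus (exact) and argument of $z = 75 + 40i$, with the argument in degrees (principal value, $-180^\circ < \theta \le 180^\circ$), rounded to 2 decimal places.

|z| = sqrt(75^2 + 40^2) = 85
arg(z) = arctan(b/a) = arctan(40/75) (quadrant-adjusted) = 28.07°


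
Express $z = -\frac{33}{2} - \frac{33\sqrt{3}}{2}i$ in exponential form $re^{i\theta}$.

r = |z| = sqrt((-33/2)^2 + (-33*sqrt(3)/2)^2) = sqrt(1089/4 + 3267/4) = sqrt(1089) = 33
θ = arctan(b/a) = arctan(-28.5788/-16.5) (quadrant-adjusted) = 240° = 4π/3
z = 33e^(i*4π/3)


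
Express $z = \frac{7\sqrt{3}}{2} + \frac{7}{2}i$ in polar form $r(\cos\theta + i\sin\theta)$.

r = |z| = sqrt(a^2 + b^2) = sqrt((7*sqrt(3)/2)^2 + (7/2)^2) = sqrt(147/4 + 49/4) = sqrt(49) = 7
θ = arctan(b/a) = arctan(3.5/6.0622) (quadrant-adjusted) = 30°
z = 7(cos 30° + i sin 30°)


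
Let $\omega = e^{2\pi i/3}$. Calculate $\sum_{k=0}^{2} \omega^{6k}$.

Since 3 divides 6, ω^6 = (ω^3)^2 = 1^2 = 1, so every term is 1.
Sum = 3 · 1 = 3


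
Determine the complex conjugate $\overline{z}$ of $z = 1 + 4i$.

If z = a + bi, then conjugate(z) = a - bi
conjugate(1 + 4i) = 1 - 4i


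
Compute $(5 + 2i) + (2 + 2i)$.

(5 + 2) + (2 + 2)i = 7 + 4i


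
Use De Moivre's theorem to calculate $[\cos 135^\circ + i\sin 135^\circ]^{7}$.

By De Moivre: z^n = r^n(cos(nθ) + i sin(nθ))
= 1^7(cos(7*135°) + i sin(7*135°))
= 1(cos 225° + i sin 225°)
= -sqrt(2)/2 - (sqrt(2)/2)i


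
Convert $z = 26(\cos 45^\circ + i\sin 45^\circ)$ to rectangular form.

a = r cos θ = 26 * sqrt(2)/2 = 13*sqrt(2)
b = r sin θ = 26 * sqrt(2)/2 = 13*sqrt(2)
z = 13*sqrt(2) + 13*sqrt(2)i


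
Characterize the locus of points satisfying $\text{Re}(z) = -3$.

Re(z) = x where z = x + yi; the equation x = -3 is satisfied by all points with that x-coordinate
Locus: Vertical line x = -3


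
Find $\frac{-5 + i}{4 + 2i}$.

Multiply numerator and denominator by conjugate (4 - 2i):
= (-5 + i)(4 - 2i) / (4^2 + 2^2)
= (-18 + 14i) / 20
Divide through by 2: (-9 + 7i) / 10
= -9/10 + (7/10)i


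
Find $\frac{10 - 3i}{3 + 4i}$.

Multiply numerator and denominator by conjugate (3 - 4i):
= (10 - 3i)(3 - 4i) / (3^2 + 4^2)
= (18 - 49i) / 25
= 18/25 - (49/25)i


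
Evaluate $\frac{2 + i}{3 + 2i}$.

Multiply numerator and denominator by conjugate (3 - 2i):
= (2 + i)(3 - 2i) / (3^2 + 2^2)
= (8 - i) / 13
= 8/13 - (1/13)i


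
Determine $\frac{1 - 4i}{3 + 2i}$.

Multiply numerator and denominator by conjugate (3 - 2i):
= (1 - 4i)(3 - 2i) / (3^2 + 2^2)
= (-5 - 14i) / 13
= -5/13 - (14/13)i


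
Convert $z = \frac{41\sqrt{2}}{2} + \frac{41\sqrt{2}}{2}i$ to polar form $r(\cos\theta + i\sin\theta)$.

r = |z| = sqrt(a^2 + b^2) = sqrt((41*sqrt(2)/2)^2 + (41*sqrt(2)/2)^2) = sqrt(1681/2 + 1681/2) = sqrt(1681) = 41
θ = arctan(b/a) = arctan(28.9914/28.9914) (quadrant-adjusted) = 45°
z = 41(cos 45° + i sin 45°)


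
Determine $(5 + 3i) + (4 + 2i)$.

(5 + 4) + (3 + 2)i = 9 + 5i


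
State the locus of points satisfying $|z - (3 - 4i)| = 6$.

|z - z0| = r describes a circle centered at z0 with radius r
Here z0 = 3 - 4i and r = 6
Locus: Circle centered at (3, -4) with radius 6


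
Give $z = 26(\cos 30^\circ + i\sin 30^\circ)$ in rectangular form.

a = r cos θ = 26 * sqrt(3)/2 = 13*sqrt(3)
b = r sin θ = 26 * 1/2 = 13
z = 13*sqrt(3) + 13i


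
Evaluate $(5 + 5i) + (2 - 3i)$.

(5 + 2) + (5 + (-3))i = 7 + 2i


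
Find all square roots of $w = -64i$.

|w| = 64, arg(w) = 270°
Root modulus = 64^(1/2) = 8
Root arguments: θ_k = (270° + 360°k)/2 for k = 0, 1, ..., 1
Roots: -4*sqrt(2) + 4*sqrt(2)i, 4*sqrt(2) - 4*sqrt(2)i


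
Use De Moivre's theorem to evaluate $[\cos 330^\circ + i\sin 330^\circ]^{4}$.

By De Moivre: z^n = r^n(cos(nθ) + i sin(nθ))
= 1^4(cos(4*330°) + i sin(4*330°))
= 1(cos 240° + i sin 240°)
= -1/2 - (sqrt(3)/2)i


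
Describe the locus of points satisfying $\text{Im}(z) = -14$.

Im(z) = y where z = x + yi; the equation y = -14 is satisfied by all points with that y-coordinate
Locus: Horizontal line y = -14


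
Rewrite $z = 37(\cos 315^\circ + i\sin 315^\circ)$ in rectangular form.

a = r cos θ = 37 * sqrt(2)/2 = 37*sqrt(2)/2
b = r sin θ = 37 * -sqrt(2)/2 = -37*sqrt(2)/2
z = 37*sqrt(2)/2 - (37*sqrt(2)/2)i


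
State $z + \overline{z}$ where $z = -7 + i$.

z + conjugate(z) = (a + bi) + (a - bi) = 2a
= 2 * (-7) = -14


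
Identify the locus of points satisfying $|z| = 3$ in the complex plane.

|z| = 3 means sqrt(x^2 + y^2) = 3
This is a circle of radius 3 centered at the origin


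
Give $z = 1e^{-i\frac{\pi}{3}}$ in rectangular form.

a = r cos θ = 1 * 1/2 = 1/2
b = r sin θ = 1 * -sqrt(3)/2 = -sqrt(3)/2
z = 1/2 - (sqrt(3)/2)i


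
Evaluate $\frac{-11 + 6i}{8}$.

Divisor is real, so divide each part by 8:
= -11/8 + (3/4)i


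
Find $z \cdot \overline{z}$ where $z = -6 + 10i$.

z * conjugate(z) = |z|^2 = a^2 + b^2
= (-6)^2 + 10^2 = 136


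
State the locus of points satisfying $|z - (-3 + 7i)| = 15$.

|z - z0| = r describes a circle centered at z0 with radius r
Here z0 = -3 + 7i and r = 15
Locus: Circle centered at (-3, 7) with radius 15


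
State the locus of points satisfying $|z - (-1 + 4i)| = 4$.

|z - z0| = r describes a circle centered at z0 with radius r
Here z0 = -1 + 4i and r = 4
Locus: Circle centered at (-1, 4) with radius 4


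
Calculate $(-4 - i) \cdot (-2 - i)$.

(a1*a2 - b1*b2) + (a1*b2 + b1*a2)i
= (8 - 1) + (4 + 2)i
= 7 + 6i


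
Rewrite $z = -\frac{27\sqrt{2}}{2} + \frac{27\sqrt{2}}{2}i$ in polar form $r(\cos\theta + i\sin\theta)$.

r = |z| = sqrt(a^2 + b^2) = sqrt((-27*sqrt(2)/2)^2 + (27*sqrt(2)/2)^2) = sqrt(729/2 + 729/2) = sqrt(729) = 27
θ = arctan(b/a) = arctan(19.0919/-19.0919) (quadrant-adjusted) = 135°
z = 27(cos 135° + i sin 135°)


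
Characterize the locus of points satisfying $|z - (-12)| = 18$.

|z - z0| = r describes a circle centered at z0 with radius r
Here z0 = -12 and r = 18
Locus: Circle centered at (-12, 0) with radius 18


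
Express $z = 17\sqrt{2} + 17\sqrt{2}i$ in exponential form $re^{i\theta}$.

r = |z| = sqrt((17*sqrt(2))^2 + (17*sqrt(2))^2) = sqrt(578 + 578) = sqrt(1156) = 34
θ = arctan(b/a) = arctan(24.0416/24.0416) (quadrant-adjusted) = 45° = π/4
z = 34e^(i*π/4)


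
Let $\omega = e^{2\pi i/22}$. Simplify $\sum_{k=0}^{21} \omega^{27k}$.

Let ζ = ω^27 = e^(2πi·27/22). Since 22 ∤ 27, ζ ≠ 1.
Sum = Σ_{k=0}^{21} ζ^k = (ζ^22 - 1)/(ζ - 1) = (ω^{27·22} - 1)/(ζ - 1) = (1 - 1)/(ζ - 1) = 0


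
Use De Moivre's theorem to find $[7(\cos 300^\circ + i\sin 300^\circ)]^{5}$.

By De Moivre: z^n = r^n(cos(nθ) + i sin(nθ))
= 7^5(cos(5*300°) + i sin(5*300°))
= 16807(cos 60° + i sin 60°)
= 16807/2 + (16807*sqrt(3)/2)i


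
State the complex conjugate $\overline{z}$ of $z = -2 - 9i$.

If z = a + bi, then conjugate(z) = a - bi
conjugate(-2 - 9i) = -2 + 9i


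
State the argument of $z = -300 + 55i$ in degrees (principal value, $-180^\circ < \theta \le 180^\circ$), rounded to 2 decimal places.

θ = arctan(b/a) = arctan(55/-300) (quadrant-adjusted) = 169.61°


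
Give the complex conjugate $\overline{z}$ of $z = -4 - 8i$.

If z = a + bi, then conjugate(z) = a - bi
conjugate(-4 - 8i) = -4 + 8i


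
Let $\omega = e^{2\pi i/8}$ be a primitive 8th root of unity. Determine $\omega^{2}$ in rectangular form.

ω^2 = e^(2πi·2/8) = e^(i·1π/2)
= cos(1π/2) + i sin(1π/2)
= i


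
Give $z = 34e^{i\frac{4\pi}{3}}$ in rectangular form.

a = r cos θ = 34 * -1/2 = -17
b = r sin θ = 34 * -sqrt(3)/2 = -17*sqrt(3)
z = -17 - 17*sqrt(3)i


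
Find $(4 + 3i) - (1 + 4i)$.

(4 - 1) + (3 - 4)i = 3 - i


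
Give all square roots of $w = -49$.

|w| = 49, arg(w) = 180°
Root modulus = 49^(1/2) = 7
Root arguments: θ_k = (180° + 360°k)/2 for k = 0, 1, ..., 1
Roots: 7i, -7i


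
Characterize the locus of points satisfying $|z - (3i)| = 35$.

|z - z0| = r describes a circle centered at z0 with radius r
Here z0 = 3i and r = 35
Locus: Circle centered at (0, 3) with radius 35


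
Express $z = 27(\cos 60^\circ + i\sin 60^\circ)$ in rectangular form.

a = r cos θ = 27 * 1/2 = 27/2
b = r sin θ = 27 * sqrt(3)/2 = 27*sqrt(3)/2
z = 27/2 + (27*sqrt(3)/2)i


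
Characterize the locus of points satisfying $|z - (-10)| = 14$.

|z - z0| = r describes a circle centered at z0 with radius r
Here z0 = -10 and r = 14
Locus: Circle centered at (-10, 0) with radius 14


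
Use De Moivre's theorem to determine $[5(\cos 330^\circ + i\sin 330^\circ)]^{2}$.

By De Moivre: z^n = r^n(cos(nθ) + i sin(nθ))
= 5^2(cos(2*330°) + i sin(2*330°))
= 25(cos 300° + i sin 300°)
= 25/2 - (25*sqrt(3)/2)i


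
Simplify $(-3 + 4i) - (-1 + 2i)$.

(-3 - (-1)) + (4 - 2)i = -2 + 2i


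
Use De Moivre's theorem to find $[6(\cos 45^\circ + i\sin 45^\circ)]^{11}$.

By De Moivre: z^n = r^n(cos(nθ) + i sin(nθ))
= 6^11(cos(11*45°) + i sin(11*45°))
= 362797056(cos 135° + i sin 135°)
= -181398528*sqrt(2) + 181398528*sqrt(2)i


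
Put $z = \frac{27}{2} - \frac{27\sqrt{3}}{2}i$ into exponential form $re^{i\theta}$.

r = |z| = sqrt((27/2)^2 + (-27*sqrt(3)/2)^2) = sqrt(729/4 + 2187/4) = sqrt(729) = 27
θ = arctan(b/a) = arctan(-23.3827/13.5) (quadrant-adjusted) = -60° = -π/3
z = 27e^(-i*π/3)


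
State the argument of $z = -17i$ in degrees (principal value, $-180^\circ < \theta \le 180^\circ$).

a = 0 and b < 0, so z lies on the negative imaginary axis: θ = -90°


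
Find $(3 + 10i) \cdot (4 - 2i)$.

(a1*a2 - b1*b2) + (a1*b2 + b1*a2)i
= (12 - (-20)) + (-6 + 40)i
= 32 + 34i


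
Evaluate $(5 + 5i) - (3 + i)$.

(5 - 3) + (5 - 1)i = 2 + 4i


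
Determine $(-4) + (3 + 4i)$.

(-4 + 3) + (0 + 4)i = -1 + 4i


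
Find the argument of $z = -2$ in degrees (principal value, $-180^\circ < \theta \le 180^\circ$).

b = 0 and a < 0, so z lies on the negative real axis: θ = 180°


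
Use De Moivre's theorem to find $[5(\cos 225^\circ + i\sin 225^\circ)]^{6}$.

By De Moivre: z^n = r^n(cos(nθ) + i sin(nθ))
= 5^6(cos(6*225°) + i sin(6*225°))
= 15625(cos 270° + i sin 270°)
= -15625i


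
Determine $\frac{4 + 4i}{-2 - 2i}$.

Multiply numerator and denominator by conjugate (-2 + 2i):
= (4 + 4i)(-2 + 2i) / ((-2)^2 + (-2)^2)
= (-16) / 8
= -2


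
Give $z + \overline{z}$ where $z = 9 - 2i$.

z + conjugate(z) = (a + bi) + (a - bi) = 2a
= 2 * 9 = 18


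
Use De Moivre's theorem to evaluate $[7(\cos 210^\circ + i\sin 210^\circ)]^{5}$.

By De Moivre: z^n = r^n(cos(nθ) + i sin(nθ))
= 7^5(cos(5*210°) + i sin(5*210°))
= 16807(cos 330° + i sin 330°)
= 16807*sqrt(3)/2 - (16807/2)i


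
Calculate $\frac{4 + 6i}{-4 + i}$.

Multiply numerator and denominator by conjugate (-4 - i):
= (4 + 6i)(-4 - i) / ((-4)^2 + 1^2)
= (-10 - 28i) / 17
= -10/17 - (28/17)i


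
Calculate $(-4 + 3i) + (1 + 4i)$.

(-4 + 1) + (3 + 4)i = -3 + 7i


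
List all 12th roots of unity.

ω_k = e^(2πik/12) = cos(2πk/12) + i sin(2πk/12) for k = 0, 1, ..., 11
Roots: 1, sqrt(3)/2 + (1/2)i, 1/2 + (sqrt(3)/2)i, i, -1/2 + (sqrt(3)/2)i, -sqrt(3)/2 + (1/2)i, -1, -sqrt(3)/2 - (1/2)i, -1/2 - (sqrt(3)/2)i, -i, 1/2 - (sqrt(3)/2)i, sqrt(3)/2 - (1/2)i


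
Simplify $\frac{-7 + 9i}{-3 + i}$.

Multiply numerator and denominator by conjugate (-3 - i):
= (-7 + 9i)(-3 - i) / ((-3)^2 + 1^2)
= (30 - 20i) / 10
= 3 - 2i


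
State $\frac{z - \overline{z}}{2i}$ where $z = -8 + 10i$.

z - conjugate(z) = 2bi
(z - conjugate(z))/(2i) = 2bi/(2i) = b = 10


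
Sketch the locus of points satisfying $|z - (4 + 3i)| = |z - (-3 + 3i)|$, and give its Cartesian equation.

|z - z1| = |z - z2| means z is equidistant from z1 and z2,
i.e. the perpendicular bisector of the segment from (4, 3) to (-3, 3) (midpoint (1/2, 3)).
With z = x + yi, square both sides:
(x - 4)^2 + (y - 3)^2 = (x - (-3))^2 + (y - 3)^2
The x^2 and y^2 terms cancel: -14x + 0y = 18 - 25 = -7
Simplify: x = 1/2
Locus: Perpendicular bisector of the segment from (4, 3) to (-3, 3): the line x = 1/2


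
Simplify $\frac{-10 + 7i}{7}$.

Divisor is real, so divide each part by 7:
= -10/7 + i


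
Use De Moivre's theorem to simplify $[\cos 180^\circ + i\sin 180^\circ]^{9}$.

By De Moivre: z^n = r^n(cos(nθ) + i sin(nθ))
= 1^9(cos(9*180°) + i sin(9*180°))
= 1(cos 180° + i sin 180°)
= -1


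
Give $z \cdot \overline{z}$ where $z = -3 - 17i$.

z * conjugate(z) = |z|^2 = a^2 + b^2
= (-3)^2 + (-17)^2 = 298


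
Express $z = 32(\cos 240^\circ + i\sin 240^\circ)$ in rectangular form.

a = r cos θ = 32 * -1/2 = -16
b = r sin θ = 32 * -sqrt(3)/2 = -16*sqrt(3)
z = -16 - 16*sqrt(3)i


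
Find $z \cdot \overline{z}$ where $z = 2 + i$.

z * conjugate(z) = |z|^2 = a^2 + b^2
= 2^2 + 1^2 = 5


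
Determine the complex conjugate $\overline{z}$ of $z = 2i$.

If z = a + bi, then conjugate(z) = a - bi
conjugate(2i) = -2i


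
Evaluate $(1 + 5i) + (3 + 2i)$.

(1 + 3) + (5 + 2)i = 4 + 7i


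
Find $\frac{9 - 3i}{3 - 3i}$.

Multiply numerator and denominator by conjugate (3 + 3i):
= (9 - 3i)(3 + 3i) / (3^2 + (-3)^2)
= (36 + 18i) / 18
= 2 + i


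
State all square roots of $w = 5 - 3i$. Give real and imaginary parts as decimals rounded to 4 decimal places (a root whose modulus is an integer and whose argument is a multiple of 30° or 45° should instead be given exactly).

|w| = sqrt(34) ≈ 5.830952, arg(w) ≈ 329.036243°
Root modulus = sqrt(34)^(1/2) ≈ 2.414736
Root arguments: θ_k = (arg(w) + 360°k)/2 for k = 0, 1, ..., 1
Compute each root as (root modulus)(cos θ_k + i sin θ_k) using full-precision intermediates, then round to 4 decimal places.
Roots: -2.3271 + 0.6446i, 2.3271 - 0.6446i


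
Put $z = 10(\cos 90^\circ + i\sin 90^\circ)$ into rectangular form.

a = r cos θ = 10 * 0 = 0
b = r sin θ = 10 * 1 = 10
z = 10i


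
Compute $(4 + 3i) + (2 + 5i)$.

(4 + 2) + (3 + 5)i = 6 + 8i


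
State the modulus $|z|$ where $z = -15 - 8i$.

|z| = sqrt(a^2 + b^2) = sqrt((-15)^2 + (-8)^2) = sqrt(289) = 17


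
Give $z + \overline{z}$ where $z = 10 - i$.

z + conjugate(z) = (a + bi) + (a - bi) = 2a
= 2 * 10 = 20


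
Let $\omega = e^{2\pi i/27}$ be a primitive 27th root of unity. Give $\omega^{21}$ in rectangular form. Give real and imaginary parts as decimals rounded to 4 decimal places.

ω^21 = e^(2πi·21/27) = e^(i·14π/9)
= cos(14π/9) + i sin(14π/9)
= 0.1736 - 0.9848i


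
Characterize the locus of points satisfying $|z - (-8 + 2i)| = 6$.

|z - z0| = r describes a circle centered at z0 with radius r
Here z0 = -8 + 2i and r = 6
Locus: Circle centered at (-8, 2) with radius 6


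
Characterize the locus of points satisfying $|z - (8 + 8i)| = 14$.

|z - z0| = r describes a circle centered at z0 with radius r
Here z0 = 8 + 8i and r = 14
Locus: Circle centered at (8, 8) with radius 14


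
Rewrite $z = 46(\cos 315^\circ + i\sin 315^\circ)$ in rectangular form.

a = r cos θ = 46 * sqrt(2)/2 = 23*sqrt(2)
b = r sin θ = 46 * -sqrt(2)/2 = -23*sqrt(2)
z = 23*sqrt(2) - 23*sqrt(2)i


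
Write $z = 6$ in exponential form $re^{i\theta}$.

r = |z| = sqrt((6)^2 + (0)^2) = sqrt(36 + 0) = sqrt(36) = 6
b = 0 and a > 0, so z lies on the positive real axis: θ = 0
z = 6e^(i*0) = 6


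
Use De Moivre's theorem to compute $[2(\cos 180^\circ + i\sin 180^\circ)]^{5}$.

By De Moivre: z^n = r^n(cos(nθ) + i sin(nθ))
= 2^5(cos(5*180°) + i sin(5*180°))
= 32(cos 180° + i sin 180°)
= -32


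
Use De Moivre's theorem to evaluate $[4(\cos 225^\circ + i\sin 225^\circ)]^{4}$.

By De Moivre: z^n = r^n(cos(nθ) + i sin(nθ))
= 4^4(cos(4*225°) + i sin(4*225°))
= 256(cos 180° + i sin 180°)
= -256


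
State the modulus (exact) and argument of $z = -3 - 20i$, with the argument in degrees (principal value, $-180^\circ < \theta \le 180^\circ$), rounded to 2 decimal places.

|z| = sqrt((-3)^2 + (-20)^2) = sqrt(409)
arg(z) = arctan(b/a) = arctan(-20/-3) (quadrant-adjusted) = -98.53°


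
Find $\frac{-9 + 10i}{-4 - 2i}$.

Multiply numerator and denominator by conjugate (-4 + 2i):
= (-9 + 10i)(-4 + 2i) / ((-4)^2 + (-2)^2)
= (16 - 58i) / 20
Divide through by 2: (8 - 29i) / 10
= 4/5 - (29/10)i


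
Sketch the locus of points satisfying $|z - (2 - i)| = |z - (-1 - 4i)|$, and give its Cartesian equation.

|z - z1| = |z - z2| means z is equidistant from z1 and z2,
i.e. the perpendicular bisector of the segment from (2, -1) to (-1, -4) (midpoint (1/2, -5/2)).
With z = x + yi, square both sides:
(x - 2)^2 + (y - (-1))^2 = (x - (-1))^2 + (y - (-4))^2
The x^2 and y^2 terms cancel: -6x + (-6)y = 17 - 5 = 12
Simplify: x + y = -2
Locus: Perpendicular bisector of the segment from (2, -1) to (-1, -4): the line x + y = -2


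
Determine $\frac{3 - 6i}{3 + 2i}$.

Multiply numerator and denominator by conjugate (3 - 2i):
= (3 - 6i)(3 - 2i) / (3^2 + 2^2)
= (-3 - 24i) / 13
= -3/13 - (24/13)i


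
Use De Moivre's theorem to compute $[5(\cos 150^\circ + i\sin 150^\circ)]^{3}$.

By De Moivre: z^n = r^n(cos(nθ) + i sin(nθ))
= 5^3(cos(3*150°) + i sin(3*150°))
= 125(cos 90° + i sin 90°)
= 125i


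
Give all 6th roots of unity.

ω_k = e^(2πik/6) = cos(2πk/6) + i sin(2πk/6) for k = 0, 1, ..., 5
Roots: 1, 1/2 + (sqrt(3)/2)i, -1/2 + (sqrt(3)/2)i, -1, -1/2 - (sqrt(3)/2)i, 1/2 - (sqrt(3)/2)i


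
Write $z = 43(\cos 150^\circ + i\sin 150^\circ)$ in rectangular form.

a = r cos θ = 43 * -sqrt(3)/2 = -43*sqrt(3)/2
b = r sin θ = 43 * 1/2 = 43/2
z = -43*sqrt(3)/2 + (43/2)i


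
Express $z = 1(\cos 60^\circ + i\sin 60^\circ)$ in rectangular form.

a = r cos θ = 1 * 1/2 = 1/2
b = r sin θ = 1 * sqrt(3)/2 = sqrt(3)/2
z = 1/2 + (sqrt(3)/2)i


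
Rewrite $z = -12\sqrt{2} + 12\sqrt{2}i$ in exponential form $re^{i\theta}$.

r = |z| = sqrt((-12*sqrt(2))^2 + (12*sqrt(2))^2) = sqrt(288 + 288) = sqrt(576) = 24
θ = arctan(b/a) = arctan(16.9706/-16.9706) (quadrant-adjusted) = 135° = 3π/4
z = 24e^(i*3π/4)


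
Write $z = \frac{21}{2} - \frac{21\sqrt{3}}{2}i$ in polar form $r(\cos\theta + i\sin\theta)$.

r = |z| = sqrt(a^2 + b^2) = sqrt((21/2)^2 + (-21*sqrt(3)/2)^2) = sqrt(441/4 + 1323/4) = sqrt(441) = 21
θ = arctan(b/a) = arctan(-18.1865/10.5) (quadrant-adjusted) = 300°
z = 21(cos 300° + i sin 300°)


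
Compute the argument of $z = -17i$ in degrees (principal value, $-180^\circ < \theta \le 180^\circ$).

a = 0 and b < 0, so z lies on the negative imaginary axis: θ = -90°


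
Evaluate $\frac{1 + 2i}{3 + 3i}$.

Multiply numerator and denominator by conjugate (3 - 3i):
= (1 + 2i)(3 - 3i) / (3^2 + 3^2)
= (9 + 3i) / 18
Divide through by 3: (3 + i) / 6
= 1/2 + (1/6)i


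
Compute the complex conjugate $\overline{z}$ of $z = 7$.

If z = a + bi, then conjugate(z) = a - bi
conjugate(7) = 7


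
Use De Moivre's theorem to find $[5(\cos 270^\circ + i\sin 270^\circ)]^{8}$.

By De Moivre: z^n = r^n(cos(nθ) + i sin(nθ))
= 5^8(cos(8*270°) + i sin(8*270°))
= 390625(cos 0° + i sin 0°)
= 390625


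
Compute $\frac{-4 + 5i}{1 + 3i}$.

Multiply numerator and denominator by conjugate (1 - 3i):
= (-4 + 5i)(1 - 3i) / (1^2 + 3^2)
= (11 + 17i) / 10
= 11/10 + (17/10)i


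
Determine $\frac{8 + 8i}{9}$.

Divisor is real, so divide each part by 9:
= 8/9 + (8/9)i


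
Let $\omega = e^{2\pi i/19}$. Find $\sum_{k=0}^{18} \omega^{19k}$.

Since 19 divides 19, ω^19 = (ω^19)^1 = 1^1 = 1, so every term is 1.
Sum = 19 · 1 = 19


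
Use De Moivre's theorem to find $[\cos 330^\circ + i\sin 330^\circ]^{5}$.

By De Moivre: z^n = r^n(cos(nθ) + i sin(nθ))
= 1^5(cos(5*330°) + i sin(5*330°))
= 1(cos 210° + i sin 210°)
= -sqrt(3)/2 - (1/2)i


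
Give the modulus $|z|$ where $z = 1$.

|z| = sqrt(a^2 + b^2) = sqrt(1^2 + 0^2) = sqrt(1) = 1


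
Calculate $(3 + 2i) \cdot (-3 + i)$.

(a1*a2 - b1*b2) + (a1*b2 + b1*a2)i
= (-9 - 2) + (3 + (-6))i
= -11 - 3i


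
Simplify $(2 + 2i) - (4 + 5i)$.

(2 - 4) + (2 - 5)i = -2 - 3i


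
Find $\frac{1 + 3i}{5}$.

Divisor is real, so divide each part by 5:
= 1/5 + (3/5)i


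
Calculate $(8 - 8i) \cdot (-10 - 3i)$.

(a1*a2 - b1*b2) + (a1*b2 + b1*a2)i
= (-80 - 24) + (-24 + 80)i
= -104 + 56i


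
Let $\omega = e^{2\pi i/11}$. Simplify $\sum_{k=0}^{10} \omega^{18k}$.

Let ζ = ω^18 = e^(2πi·18/11). Since 11 ∤ 18, ζ ≠ 1.
Sum = Σ_{k=0}^{10} ζ^k = (ζ^11 - 1)/(ζ - 1) = (ω^{18·11} - 1)/(ζ - 1) = (1 - 1)/(ζ - 1) = 0


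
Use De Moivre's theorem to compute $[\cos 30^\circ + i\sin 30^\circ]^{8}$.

By De Moivre: z^n = r^n(cos(nθ) + i sin(nθ))
= 1^8(cos(8*30°) + i sin(8*30°))
= 1(cos 240° + i sin 240°)
= -1/2 - (sqrt(3)/2)i


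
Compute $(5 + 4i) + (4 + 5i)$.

(5 + 4) + (4 + 5)i = 9 + 9i


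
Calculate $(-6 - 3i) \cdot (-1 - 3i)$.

(a1*a2 - b1*b2) + (a1*b2 + b1*a2)i
= (6 - 9) + (18 + 3)i
= -3 + 21i


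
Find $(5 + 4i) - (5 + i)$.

(5 - 5) + (4 - 1)i = 3i


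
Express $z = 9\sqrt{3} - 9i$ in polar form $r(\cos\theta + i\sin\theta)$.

r = |z| = sqrt(a^2 + b^2) = sqrt((9*sqrt(3))^2 + (-9)^2) = sqrt(243 + 81) = sqrt(324) = 18
θ = arctan(b/a) = arctan(-9/15.5885) (quadrant-adjusted) = 330°
z = 18(cos 330° + i sin 330°)


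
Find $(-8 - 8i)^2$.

(a + bi)^2 = a^2 - b^2 + 2abi
= (-8)^2 - (-8)^2 + 2*(-8)*(-8)i
= 128i


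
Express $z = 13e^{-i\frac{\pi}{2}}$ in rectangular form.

a = r cos θ = 13 * 0 = 0
b = r sin θ = 13 * -1 = -13
z = -13i


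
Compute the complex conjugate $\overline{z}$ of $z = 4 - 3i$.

If z = a + bi, then conjugate(z) = a - bi
conjugate(4 - 3i) = 4 + 3i


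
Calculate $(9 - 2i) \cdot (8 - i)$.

(a1*a2 - b1*b2) + (a1*b2 + b1*a2)i
= (72 - 2) + (-9 + (-16))i
= 70 - 25i


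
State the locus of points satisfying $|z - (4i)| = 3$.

|z - z0| = r describes a circle centered at z0 with radius r
Here z0 = 4i and r = 3
Locus: Circle centered at (0, 4) with radius 3


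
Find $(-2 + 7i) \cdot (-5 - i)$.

(a1*a2 - b1*b2) + (a1*b2 + b1*a2)i
= (10 - (-7)) + (2 + (-35))i
= 17 - 33i


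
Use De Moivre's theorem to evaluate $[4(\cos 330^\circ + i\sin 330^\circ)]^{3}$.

By De Moivre: z^n = r^n(cos(nθ) + i sin(nθ))
= 4^3(cos(3*330°) + i sin(3*330°))
= 64(cos 270° + i sin 270°)
= -64i


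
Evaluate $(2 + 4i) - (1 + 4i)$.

(2 - 1) + (4 - 4)i = 1


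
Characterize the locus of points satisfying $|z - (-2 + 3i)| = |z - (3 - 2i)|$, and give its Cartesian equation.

|z - z1| = |z - z2| means z is equidistant from z1 and z2,
i.e. the perpendicular bisector of the segment from (-2, 3) to (3, -2) (midpoint (1/2, 1/2)).
With z = x + yi, square both sides:
(x - (-2))^2 + (y - 3)^2 = (x - 3)^2 + (y - (-2))^2
The x^2 and y^2 terms cancel: 10x + (-10)y = 13 - 13 = 0
Simplify: x - y = 0
Locus: Perpendicular bisector of the segment from (-2, 3) to (3, -2): the line x - y = 0


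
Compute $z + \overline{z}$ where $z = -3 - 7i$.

z + conjugate(z) = (a + bi) + (a - bi) = 2a
= 2 * (-3) = -6


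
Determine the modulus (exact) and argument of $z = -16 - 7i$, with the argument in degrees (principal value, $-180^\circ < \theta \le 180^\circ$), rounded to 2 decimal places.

|z| = sqrt((-16)^2 + (-7)^2) = sqrt(305)
arg(z) = arctan(b/a) = arctan(-7/-16) (quadrant-adjusted) = -156.37°


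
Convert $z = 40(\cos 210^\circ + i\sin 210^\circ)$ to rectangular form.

a = r cos θ = 40 * -sqrt(3)/2 = -20*sqrt(3)
b = r sin θ = 40 * -1/2 = -20
z = -20*sqrt(3) - 20i


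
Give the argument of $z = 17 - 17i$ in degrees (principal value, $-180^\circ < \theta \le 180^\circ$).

θ = arctan(b/a) = arctan(-17/17) (quadrant-adjusted) = -45°


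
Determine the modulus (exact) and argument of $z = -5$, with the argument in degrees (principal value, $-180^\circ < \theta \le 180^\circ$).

|z| = sqrt((-5)^2 + 0^2) = 5
b = 0 and a < 0, so z lies on the negative real axis: arg(z) = 180°


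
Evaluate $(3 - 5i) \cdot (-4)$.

(a1*a2 - b1*b2) + (a1*b2 + b1*a2)i
= (-12 - 0) + (0 + 20)i
= -12 + 20i


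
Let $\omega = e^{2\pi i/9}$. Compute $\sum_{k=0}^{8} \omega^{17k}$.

Let ζ = ω^17 = e^(2πi·17/9). Since 9 ∤ 17, ζ ≠ 1.
Sum = Σ_{k=0}^{8} ζ^k = (ζ^9 - 1)/(ζ - 1) = (ω^{17·9} - 1)/(ζ - 1) = (1 - 1)/(ζ - 1) = 0


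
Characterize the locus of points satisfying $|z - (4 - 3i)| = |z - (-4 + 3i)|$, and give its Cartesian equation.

|z - z1| = |z - z2| means z is equidistant from z1 and z2,
i.e. the perpendicular bisector of the segment from (4, -3) to (-4, 3) (midpoint (0, 0)).
With z = x + yi, square both sides:
(x - 4)^2 + (y - (-3))^2 = (x - (-4))^2 + (y - 3)^2
The x^2 and y^2 terms cancel: -16x + 12y = 25 - 25 = 0
Simplify: 4x - 3y = 0
Locus: Perpendicular bisector of the segment from (4, -3) to (-4, 3): the line 4x - 3y = 0


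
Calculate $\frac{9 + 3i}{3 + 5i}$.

Multiply numerator and denominator by conjugate (3 - 5i):
= (9 + 3i)(3 - 5i) / (3^2 + 5^2)
= (42 - 36i) / 34
Divide through by 2: (21 - 18i) / 17
= 21/17 - (18/17)i


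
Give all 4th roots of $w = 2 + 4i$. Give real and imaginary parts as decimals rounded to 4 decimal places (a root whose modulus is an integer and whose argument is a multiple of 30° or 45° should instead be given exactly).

|w| = sqrt(20) ≈ 4.472136, arg(w) ≈ 63.434949°
Root modulus = sqrt(20)^(1/4) ≈ 1.454215
Root arguments: θ_k = (arg(w) + 360°k)/4 for k = 0, 1, ..., 3
Compute each root as (root modulus)(cos θ_k + i sin θ_k) using full-precision intermediates, then round to 4 decimal places.
Roots: 1.3989 + 0.3974i, -0.3974 + 1.3989i, -1.3989 - 0.3974i, 0.3974 - 1.3989i


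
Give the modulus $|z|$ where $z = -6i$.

|z| = sqrt(a^2 + b^2) = sqrt(0^2 + (-6)^2) = sqrt(36) = 6


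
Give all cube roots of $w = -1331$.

|w| = 1331, arg(w) = 180°
Root modulus = 1331^(1/3) = 11
Root arguments: θ_k = (180° + 360°k)/3 for k = 0, 1, ..., 2
Roots: 11/2 + (11*sqrt(3)/2)i, -11, 11/2 - (11*sqrt(3)/2)i


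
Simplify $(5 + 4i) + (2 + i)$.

(5 + 2) + (4 + 1)i = 7 + 5i


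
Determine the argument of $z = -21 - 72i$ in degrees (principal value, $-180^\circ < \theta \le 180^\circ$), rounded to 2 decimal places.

θ = arctan(b/a) = arctan(-72/-21) (quadrant-adjusted) = -106.26°


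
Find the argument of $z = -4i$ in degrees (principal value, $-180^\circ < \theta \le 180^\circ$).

a = 0 and b < 0, so z lies on the negative imaginary axis: θ = -90°


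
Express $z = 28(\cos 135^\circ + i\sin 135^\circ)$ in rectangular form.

a = r cos θ = 28 * -sqrt(2)/2 = -14*sqrt(2)
b = r sin θ = 28 * sqrt(2)/2 = 14*sqrt(2)
z = -14*sqrt(2) + 14*sqrt(2)i


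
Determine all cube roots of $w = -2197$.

|w| = 2197, arg(w) = 180°
Root modulus = 2197^(1/3) = 13
Root arguments: θ_k = (180° + 360°k)/3 for k = 0, 1, ..., 2
Roots: 13/2 + (13*sqrt(3)/2)i, -13, 13/2 - (13*sqrt(3)/2)i


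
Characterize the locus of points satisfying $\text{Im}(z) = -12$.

Im(z) = y where z = x + yi; the equation y = -12 is satisfied by all points with that y-coordinate
Locus: Horizontal line y = -12
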